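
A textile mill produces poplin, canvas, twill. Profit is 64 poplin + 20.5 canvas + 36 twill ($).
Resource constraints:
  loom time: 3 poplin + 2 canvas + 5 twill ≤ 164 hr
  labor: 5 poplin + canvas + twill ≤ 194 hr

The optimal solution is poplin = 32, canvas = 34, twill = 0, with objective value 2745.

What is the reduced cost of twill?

-1

At the optimum: loom time uses 164 of 164 (binding); labor uses 194 of 194 (binding).
From A_Bᵀ y = c: 3·y_loom time + 5·y_labor = 64; 2·y_loom time + 1·y_labor = 20.5.
→ y_loom time = 5.5 and y_labor = 9.5.
Reduced cost of twill: c₃ − yᵀa₃ = 36 − (5.5·5 + 9.5·1) = 36 − 37 = -1.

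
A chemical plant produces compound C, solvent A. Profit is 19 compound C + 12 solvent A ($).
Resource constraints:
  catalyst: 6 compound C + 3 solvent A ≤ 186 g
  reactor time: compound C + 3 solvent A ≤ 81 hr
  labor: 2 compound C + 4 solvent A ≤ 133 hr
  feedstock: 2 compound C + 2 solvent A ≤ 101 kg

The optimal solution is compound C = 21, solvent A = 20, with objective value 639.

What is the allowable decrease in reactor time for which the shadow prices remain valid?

Binding constraints: catalyst, reactor time. The basis is B = [[6,3],[1,3]] with det 15.
Per unit decrease in reactor time, x* moves by d = (0.2, -0.4).
The basis stays optimal until solvent A reaches 0; allowable decrease = 50 hr.

50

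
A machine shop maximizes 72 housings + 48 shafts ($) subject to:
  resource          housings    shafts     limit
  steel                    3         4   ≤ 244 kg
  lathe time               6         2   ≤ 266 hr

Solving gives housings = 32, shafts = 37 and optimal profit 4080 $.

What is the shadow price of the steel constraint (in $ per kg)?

8

Both steel and lathe time are binding at x*.
Dual feasibility on the basic columns requires 3·y_steel + 6·y_lathe time = 72, 4·y_steel + 2·y_lathe time = 48.
→ y_steel = 8 and y_lathe time = 8.
Shadow price of steel = 8.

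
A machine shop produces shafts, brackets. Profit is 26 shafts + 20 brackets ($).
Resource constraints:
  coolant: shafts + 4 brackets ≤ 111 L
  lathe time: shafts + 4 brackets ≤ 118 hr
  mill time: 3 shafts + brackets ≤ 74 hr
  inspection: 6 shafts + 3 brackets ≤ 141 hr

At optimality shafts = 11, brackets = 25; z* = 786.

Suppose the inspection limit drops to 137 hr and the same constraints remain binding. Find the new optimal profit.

770

Check each constraint at x*: coolant 111/111 (tight); lathe time 111/118 (slack 7); mill time 58/74 (slack 16); inspection 141/141 (tight).
Slack constraints have shadow price 0 (complementary slackness).
The binding rows give the dual system: 1·y_coolant + 6·y_inspection = 26 and 4·y_coolant + 3·y_inspection = 20.
→ y_coolant = 2 and y_inspection = 4.
Δz = y_inspection·Δb = 4 × (-4) = -16, so new z* = 786 − 16 = 770.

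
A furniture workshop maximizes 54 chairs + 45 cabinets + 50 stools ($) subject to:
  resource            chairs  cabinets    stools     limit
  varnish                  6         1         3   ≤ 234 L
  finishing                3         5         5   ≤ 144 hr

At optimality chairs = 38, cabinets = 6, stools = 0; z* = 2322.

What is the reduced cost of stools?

-5

Both varnish and finishing are binding at x*.
The binding rows give the dual system: 6·y_varnish + 3·y_finishing = 54 and 1·y_varnish + 5·y_finishing = 45.
→ y_varnish = 5 and y_finishing = 8.
Reduced cost of stools: c₃ − yᵀa₃ = 50 − (5·3 + 8·5) = 50 − 55 = -5.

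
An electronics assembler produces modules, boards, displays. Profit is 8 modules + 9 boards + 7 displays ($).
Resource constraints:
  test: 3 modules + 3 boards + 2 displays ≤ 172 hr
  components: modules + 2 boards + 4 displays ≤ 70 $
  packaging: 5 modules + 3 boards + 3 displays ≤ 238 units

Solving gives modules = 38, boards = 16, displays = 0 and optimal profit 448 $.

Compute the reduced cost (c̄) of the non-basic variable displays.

Binding: components and packaging. Non-binding: test (10 unused).
Since test is not tight, its dual is 0.
The binding rows give the dual system: 1·y_components + 5·y_packaging = 8 and 2·y_components + 3·y_packaging = 9.
→ y_components = 3 and y_packaging = 1.
Reduced cost of displays: c₃ − yᵀa₃ = 7 − (3·4 + 1·3) = 7 − 15 = -8.

-8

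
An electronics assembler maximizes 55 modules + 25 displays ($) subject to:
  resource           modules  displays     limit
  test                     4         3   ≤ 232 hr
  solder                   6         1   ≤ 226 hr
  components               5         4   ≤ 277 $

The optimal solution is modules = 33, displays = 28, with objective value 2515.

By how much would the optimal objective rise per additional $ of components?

5

Binding: solder and components. Non-binding: test (16 unused).
Slack constraints have shadow price 0 (complementary slackness).
Dual feasibility on the basic columns requires 6·y_solder + 5·y_components = 55, 1·y_solder + 4·y_components = 25.
This yields shadow prices y_solder = 5, y_components = 5.
Shadow price of components = 5.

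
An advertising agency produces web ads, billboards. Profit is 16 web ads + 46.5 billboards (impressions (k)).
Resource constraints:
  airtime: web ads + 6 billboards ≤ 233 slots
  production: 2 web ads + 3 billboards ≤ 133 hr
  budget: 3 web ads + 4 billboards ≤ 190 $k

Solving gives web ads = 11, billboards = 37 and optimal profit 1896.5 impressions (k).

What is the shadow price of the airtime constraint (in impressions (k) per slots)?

Binding: airtime and production. Non-binding: budget (9 unused).
Since budget is not tight, its dual is 0.
The binding rows give the dual system: 1·y_airtime + 2·y_production = 16 and 6·y_airtime + 3·y_production = 46.5.
This yields shadow prices y_airtime = 5, y_production = 5.5.
Shadow price of airtime = 5.

5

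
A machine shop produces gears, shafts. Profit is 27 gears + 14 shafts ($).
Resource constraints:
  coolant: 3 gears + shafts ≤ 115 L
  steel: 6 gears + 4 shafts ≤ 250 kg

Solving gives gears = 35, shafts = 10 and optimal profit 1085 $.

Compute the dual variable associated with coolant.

At the optimum: coolant uses 115 of 115 (binding); steel uses 250 of 250 (binding).
From A_Bᵀ y = c: 3·y_coolant + 6·y_steel = 27; 1·y_coolant + 4·y_steel = 14.
Solving: y_coolant = 4, y_steel = 2.5.
Shadow price of coolant = 4.

4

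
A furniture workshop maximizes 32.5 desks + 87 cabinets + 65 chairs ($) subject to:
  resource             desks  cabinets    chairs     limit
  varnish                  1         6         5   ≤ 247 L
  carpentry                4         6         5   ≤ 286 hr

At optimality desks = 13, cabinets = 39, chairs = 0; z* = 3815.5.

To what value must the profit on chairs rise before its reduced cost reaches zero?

72.5

Check each constraint at x*: varnish 247/247 (tight); carpentry 286/286 (tight).
Dual feasibility on the basic columns requires 1·y_varnish + 4·y_carpentry = 32.5, 6·y_varnish + 6·y_carpentry = 87.
This yields shadow prices y_varnish = 8.5, y_carpentry = 6.
chairs enters the basis when its profit ≥ yᵀa₃ = 8.5·5 + 6·5 = 72.5.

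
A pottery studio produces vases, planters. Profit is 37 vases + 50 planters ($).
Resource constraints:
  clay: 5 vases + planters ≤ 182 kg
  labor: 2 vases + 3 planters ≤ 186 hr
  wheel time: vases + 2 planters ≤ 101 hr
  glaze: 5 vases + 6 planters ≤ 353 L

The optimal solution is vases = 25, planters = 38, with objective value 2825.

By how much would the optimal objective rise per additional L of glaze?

6

At the optimum: clay uses 163 of 182 (slack = 19); labor uses 164 of 186 (slack = 22); wheel time uses 101 of 101 (binding); glaze uses 353 of 353 (binding).
By complementary slackness, y = 0 for the non-binding constraints.
From A_Bᵀ y = c: 1·y_wheel time + 5·y_glaze = 37; 2·y_wheel time + 6·y_glaze = 50.
Solving: y_wheel time = 7, y_glaze = 6.
Shadow price of glaze = 6.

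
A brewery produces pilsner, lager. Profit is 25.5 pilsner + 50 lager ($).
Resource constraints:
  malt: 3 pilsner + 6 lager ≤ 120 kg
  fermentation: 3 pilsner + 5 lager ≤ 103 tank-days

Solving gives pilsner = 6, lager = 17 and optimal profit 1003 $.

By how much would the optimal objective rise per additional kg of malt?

Check each constraint at x*: malt 120/120 (tight); fermentation 103/103 (tight).
The binding rows give the dual system: 3·y_malt + 3·y_fermentation = 25.5 and 6·y_malt + 5·y_fermentation = 50.
→ y_malt = 7.5 and y_fermentation = 1.
Shadow price of malt = 7.5.

7.5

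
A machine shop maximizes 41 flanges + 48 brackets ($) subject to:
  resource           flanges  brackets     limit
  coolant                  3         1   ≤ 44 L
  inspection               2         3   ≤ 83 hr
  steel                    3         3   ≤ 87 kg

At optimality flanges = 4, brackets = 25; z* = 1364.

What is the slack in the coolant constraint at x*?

7

coolant used = 3·4 + 1·25 = 37; slack = 44 − 37 = 7.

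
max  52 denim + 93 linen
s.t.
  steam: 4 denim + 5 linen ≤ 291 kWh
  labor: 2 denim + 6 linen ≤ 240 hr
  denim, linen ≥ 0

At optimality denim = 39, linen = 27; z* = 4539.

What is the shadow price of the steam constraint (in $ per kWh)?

9

Check each constraint at x*: steam 291/291 (tight); labor 240/240 (tight).
The binding rows give the dual system: 4·y_steam + 2·y_labor = 52 and 5·y_steam + 6·y_labor = 93.
→ y_steam = 9 and y_labor = 8.
Shadow price of steam = 9.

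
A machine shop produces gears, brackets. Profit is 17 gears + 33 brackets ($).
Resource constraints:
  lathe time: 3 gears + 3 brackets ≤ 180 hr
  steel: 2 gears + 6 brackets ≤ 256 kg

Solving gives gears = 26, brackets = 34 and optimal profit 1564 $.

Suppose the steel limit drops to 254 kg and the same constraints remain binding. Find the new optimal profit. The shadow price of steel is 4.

Δb = -2, so new z* = 1564 + (4)·(-2) = 1564 − 8 = 1556.

1556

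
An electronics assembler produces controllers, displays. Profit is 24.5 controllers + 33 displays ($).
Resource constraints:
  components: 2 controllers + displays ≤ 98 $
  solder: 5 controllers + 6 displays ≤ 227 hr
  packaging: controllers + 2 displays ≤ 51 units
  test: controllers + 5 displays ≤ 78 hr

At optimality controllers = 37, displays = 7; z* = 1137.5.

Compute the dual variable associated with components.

0

At the optimum: components uses 81 of 98 (slack = 17); solder uses 227 of 227 (binding); packaging uses 51 of 51 (binding); test uses 72 of 78 (slack = 6).
Since components, test are not tight, their duals are 0.
The binding rows give the dual system: 5·y_solder + 1·y_packaging = 24.5 and 6·y_solder + 2·y_packaging = 33.
This yields shadow prices y_solder = 4, y_packaging = 4.5.
Shadow price of components = 0.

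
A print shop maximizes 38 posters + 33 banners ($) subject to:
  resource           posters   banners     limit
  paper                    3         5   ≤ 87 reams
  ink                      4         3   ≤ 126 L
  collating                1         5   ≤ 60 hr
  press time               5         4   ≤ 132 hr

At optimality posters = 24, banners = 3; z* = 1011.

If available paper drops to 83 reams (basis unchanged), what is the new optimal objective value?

Check each constraint at x*: paper 87/87 (tight); ink 105/126 (slack 21); collating 39/60 (slack 21); press time 132/132 (tight).
Slack constraints have shadow price 0 (complementary slackness).
From A_Bᵀ y = c: 3·y_paper + 5·y_press time = 38; 5·y_paper + 4·y_press time = 33.
Solving: y_paper = 1, y_press time = 7.
Δz = y_paper·Δb = 1 × (-4) = -4, so new z* = 1011 − 4 = 1007.

1007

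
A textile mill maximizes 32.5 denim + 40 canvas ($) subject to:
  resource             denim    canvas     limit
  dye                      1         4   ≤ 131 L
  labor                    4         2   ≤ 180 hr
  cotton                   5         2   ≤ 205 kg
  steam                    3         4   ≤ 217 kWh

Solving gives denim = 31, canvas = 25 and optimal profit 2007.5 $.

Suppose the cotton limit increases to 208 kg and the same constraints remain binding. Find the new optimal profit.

Check each constraint at x*: dye 131/131 (tight); labor 174/180 (slack 6); cotton 205/205 (tight); steam 193/217 (slack 24).
Slack constraints have shadow price 0 (complementary slackness).
The binding rows give the dual system: 1·y_dye + 5·y_cotton = 32.5 and 4·y_dye + 2·y_cotton = 40.
Solving: y_dye = 7.5, y_cotton = 5.
Δz = y_cotton·Δb = 5 × (3) = 15, so new z* = 2007.5 + 15 = 2022.5.

2022.5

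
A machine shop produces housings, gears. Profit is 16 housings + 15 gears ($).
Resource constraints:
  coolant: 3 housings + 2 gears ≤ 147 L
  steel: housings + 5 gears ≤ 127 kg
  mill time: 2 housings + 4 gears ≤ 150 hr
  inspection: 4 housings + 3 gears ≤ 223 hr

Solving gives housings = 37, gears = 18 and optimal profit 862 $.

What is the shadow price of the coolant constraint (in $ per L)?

Check each constraint at x*: coolant 147/147 (tight); steel 127/127 (tight); mill time 146/150 (slack 4); inspection 202/223 (slack 21).
Slack constraints have shadow price 0 (complementary slackness).
Dual feasibility on the basic columns requires 3·y_coolant + 1·y_steel = 16, 2·y_coolant + 5·y_steel = 15.
→ y_coolant = 5 and y_steel = 1.
Shadow price of coolant = 5.

5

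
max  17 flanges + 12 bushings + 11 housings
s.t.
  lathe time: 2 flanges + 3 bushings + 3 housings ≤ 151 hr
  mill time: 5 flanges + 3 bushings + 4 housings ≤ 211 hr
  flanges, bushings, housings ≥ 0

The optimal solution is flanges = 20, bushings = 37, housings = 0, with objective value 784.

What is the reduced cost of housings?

At the optimum: lathe time uses 151 of 151 (binding); mill time uses 211 of 211 (binding).
From A_Bᵀ y = c: 2·y_lathe time + 5·y_mill time = 17; 3·y_lathe time + 3·y_mill time = 12.
Solving: y_lathe time = 1, y_mill time = 3.
Reduced cost of housings: c₃ − yᵀa₃ = 11 − (1·3 + 3·4) = 11 − 15 = -4.

-4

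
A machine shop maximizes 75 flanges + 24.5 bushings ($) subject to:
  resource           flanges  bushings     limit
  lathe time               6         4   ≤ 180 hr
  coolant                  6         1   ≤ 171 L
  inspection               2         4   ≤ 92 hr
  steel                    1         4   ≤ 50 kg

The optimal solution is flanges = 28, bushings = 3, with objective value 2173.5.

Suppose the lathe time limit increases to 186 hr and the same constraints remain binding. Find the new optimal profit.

2197.5

At the optimum: lathe time uses 180 of 180 (binding); coolant uses 171 of 171 (binding); inspection uses 68 of 92 (slack = 24); steel uses 40 of 50 (slack = 10).
By complementary slackness, y = 0 for the non-binding constraints.
Dual feasibility on the basic columns requires 6·y_lathe time + 6·y_coolant = 75, 4·y_lathe time + 1·y_coolant = 24.5.
Solving: y_lathe time = 4, y_coolant = 8.5.
Δz = y_lathe time·Δb = 4 × (6) = 24, so new z* = 2173.5 + 24 = 2197.5.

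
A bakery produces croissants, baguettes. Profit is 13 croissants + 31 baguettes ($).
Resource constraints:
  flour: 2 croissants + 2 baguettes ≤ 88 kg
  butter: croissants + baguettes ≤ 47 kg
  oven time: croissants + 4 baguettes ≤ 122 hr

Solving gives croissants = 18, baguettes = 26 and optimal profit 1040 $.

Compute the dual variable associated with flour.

3.5

Binding: flour and oven time. Non-binding: butter (3 unused).
By complementary slackness, y = 0 for the non-binding constraint.
From A_Bᵀ y = c: 2·y_flour + 1·y_oven time = 13; 2·y_flour + 4·y_oven time = 31.
This yields shadow prices y_flour = 3.5, y_oven time = 6.
Shadow price of flour = 3.5.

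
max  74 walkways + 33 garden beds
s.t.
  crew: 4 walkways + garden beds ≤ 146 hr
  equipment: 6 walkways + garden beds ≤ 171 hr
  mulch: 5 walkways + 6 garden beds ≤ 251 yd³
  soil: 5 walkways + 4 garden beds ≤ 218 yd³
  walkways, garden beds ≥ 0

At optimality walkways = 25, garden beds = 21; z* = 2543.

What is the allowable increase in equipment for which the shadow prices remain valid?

Binding constraints: equipment, mulch. The basis is B = [[6,1],[5,6]] with det 31.
Per unit increase in equipment, x* moves by d = (0.1935, -0.1613).
The basis stays optimal until soil becomes binding; allowable increase = 27.9 hr.

27.9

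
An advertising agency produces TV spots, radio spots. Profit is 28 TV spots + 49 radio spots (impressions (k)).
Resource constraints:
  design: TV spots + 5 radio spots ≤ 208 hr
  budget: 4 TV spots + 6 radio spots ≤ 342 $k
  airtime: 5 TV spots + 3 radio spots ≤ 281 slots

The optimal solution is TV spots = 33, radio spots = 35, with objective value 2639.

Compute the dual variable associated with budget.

6.5

Binding: design and budget. Non-binding: airtime (11 unused).
Since airtime is not tight, its dual is 0.
The binding rows give the dual system: 1·y_design + 4·y_budget = 28 and 5·y_design + 6·y_budget = 49.
This yields shadow prices y_design = 2, y_budget = 6.5.
Shadow price of budget = 6.5.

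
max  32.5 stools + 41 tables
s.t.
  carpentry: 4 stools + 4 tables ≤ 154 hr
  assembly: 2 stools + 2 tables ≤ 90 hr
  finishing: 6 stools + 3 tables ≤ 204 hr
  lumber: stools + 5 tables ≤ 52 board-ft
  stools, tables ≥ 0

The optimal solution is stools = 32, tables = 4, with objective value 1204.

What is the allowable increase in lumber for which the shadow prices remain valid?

22.5

Binding constraints: finishing, lumber. The basis is B = [[6,3],[1,5]] with det 27.
Per unit increase in lumber, x* moves by d = (-0.1111, 0.2222).
The basis stays optimal until carpentry becomes binding; allowable increase = 22.5 board-ft.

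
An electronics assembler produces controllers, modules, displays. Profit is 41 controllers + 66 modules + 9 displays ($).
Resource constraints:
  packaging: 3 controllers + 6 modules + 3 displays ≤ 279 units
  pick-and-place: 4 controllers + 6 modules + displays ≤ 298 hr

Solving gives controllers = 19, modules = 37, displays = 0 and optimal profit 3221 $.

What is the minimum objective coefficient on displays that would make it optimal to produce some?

At the optimum: packaging uses 279 of 279 (binding); pick-and-place uses 298 of 298 (binding).
The binding rows give the dual system: 3·y_packaging + 4·y_pick-and-place = 41 and 6·y_packaging + 6·y_pick-and-place = 66.
Solving: y_packaging = 3, y_pick-and-place = 8.
displays enters the basis when its profit ≥ yᵀa₃ = 3·3 + 8·1 = 17.

17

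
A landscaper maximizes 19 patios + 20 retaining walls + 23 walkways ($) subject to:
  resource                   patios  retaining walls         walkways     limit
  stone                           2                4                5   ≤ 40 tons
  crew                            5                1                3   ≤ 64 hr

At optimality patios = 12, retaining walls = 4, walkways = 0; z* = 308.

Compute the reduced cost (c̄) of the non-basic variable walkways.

Both stone and crew are binding at x*.
Dual feasibility on the basic columns requires 2·y_stone + 5·y_crew = 19, 4·y_stone + 1·y_crew = 20.
This yields shadow prices y_stone = 4.5, y_crew = 2.
Reduced cost of walkways: c₃ − yᵀa₃ = 23 − (4.5·5 + 2·3) = 23 − 28.5 = -5.5.

-5.5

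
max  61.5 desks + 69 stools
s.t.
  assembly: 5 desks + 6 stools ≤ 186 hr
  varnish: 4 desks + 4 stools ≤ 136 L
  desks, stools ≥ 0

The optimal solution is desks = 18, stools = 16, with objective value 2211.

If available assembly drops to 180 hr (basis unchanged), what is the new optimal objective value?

Both assembly and varnish are binding at x*.
Dual feasibility on the basic columns requires 5·y_assembly + 4·y_varnish = 61.5, 6·y_assembly + 4·y_varnish = 69.
→ y_assembly = 7.5 and y_varnish = 6.
Δz = y_assembly·Δb = 7.5 × (-6) = -45, so new z* = 2211 − 45 = 2166.

2166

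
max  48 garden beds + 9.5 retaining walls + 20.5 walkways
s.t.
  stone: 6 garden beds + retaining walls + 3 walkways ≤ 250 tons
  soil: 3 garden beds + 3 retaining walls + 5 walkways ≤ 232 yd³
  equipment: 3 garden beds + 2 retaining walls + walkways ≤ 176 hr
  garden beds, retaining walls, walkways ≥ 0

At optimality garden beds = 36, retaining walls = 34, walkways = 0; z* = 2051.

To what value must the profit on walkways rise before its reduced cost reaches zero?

23.5

At the optimum: stone uses 250 of 250 (binding); soil uses 210 of 232 (slack = 22); equipment uses 176 of 176 (binding).
By complementary slackness, y = 0 for the non-binding constraint.
The binding rows give the dual system: 6·y_stone + 3·y_equipment = 48 and 1·y_stone + 2·y_equipment = 9.5.
This yields shadow prices y_stone = 7.5, y_equipment = 1.
walkways enters the basis when its profit ≥ yᵀa₃ = 7.5·3 + 1·1 = 23.5.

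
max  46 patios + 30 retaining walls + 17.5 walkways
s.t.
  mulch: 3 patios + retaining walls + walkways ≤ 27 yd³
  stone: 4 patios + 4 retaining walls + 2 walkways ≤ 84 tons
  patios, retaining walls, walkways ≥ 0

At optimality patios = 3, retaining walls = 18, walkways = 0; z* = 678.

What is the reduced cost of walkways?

Check each constraint at x*: mulch 27/27 (tight); stone 84/84 (tight).
From A_Bᵀ y = c: 3·y_mulch + 4·y_stone = 46; 1·y_mulch + 4·y_stone = 30.
This yields shadow prices y_mulch = 8, y_stone = 5.5.
Reduced cost of walkways: c₃ − yᵀa₃ = 17.5 − (8·1 + 5.5·2) = 17.5 − 19 = -1.5.

-1.5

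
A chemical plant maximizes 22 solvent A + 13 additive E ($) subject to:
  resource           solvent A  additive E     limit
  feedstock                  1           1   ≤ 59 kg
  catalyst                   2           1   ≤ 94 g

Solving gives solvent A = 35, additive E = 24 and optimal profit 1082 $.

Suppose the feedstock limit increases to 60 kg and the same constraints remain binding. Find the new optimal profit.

1086

At the optimum: feedstock uses 59 of 59 (binding); catalyst uses 94 of 94 (binding).
From A_Bᵀ y = c: 1·y_feedstock + 2·y_catalyst = 22; 1·y_feedstock + 1·y_catalyst = 13.
Solving: y_feedstock = 4, y_catalyst = 9.
Δz = y_feedstock·Δb = 4 × (1) = 4, so new z* = 1082 + 4 = 1086.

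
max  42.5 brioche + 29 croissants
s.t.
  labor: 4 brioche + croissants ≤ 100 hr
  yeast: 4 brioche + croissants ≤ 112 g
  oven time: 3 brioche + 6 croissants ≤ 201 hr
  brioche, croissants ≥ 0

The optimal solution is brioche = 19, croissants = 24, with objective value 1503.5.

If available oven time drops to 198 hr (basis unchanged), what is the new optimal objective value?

1493

Binding: labor and oven time. Non-binding: yeast (12 unused).
Slack constraints have shadow price 0 (complementary slackness).
The binding rows give the dual system: 4·y_labor + 3·y_oven time = 42.5 and 1·y_labor + 6·y_oven time = 29.
Solving: y_labor = 8, y_oven time = 3.5.
Δz = y_oven time·Δb = 3.5 × (-3) = -10.5, so new z* = 1503.5 − 10.5 = 1493.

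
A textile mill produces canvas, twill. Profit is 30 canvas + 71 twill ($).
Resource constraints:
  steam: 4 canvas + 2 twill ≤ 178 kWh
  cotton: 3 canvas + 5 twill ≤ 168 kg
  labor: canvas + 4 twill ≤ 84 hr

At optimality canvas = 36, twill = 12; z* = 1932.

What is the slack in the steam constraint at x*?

steam used = 4·36 + 2·12 = 168; slack = 178 − 168 = 10.

10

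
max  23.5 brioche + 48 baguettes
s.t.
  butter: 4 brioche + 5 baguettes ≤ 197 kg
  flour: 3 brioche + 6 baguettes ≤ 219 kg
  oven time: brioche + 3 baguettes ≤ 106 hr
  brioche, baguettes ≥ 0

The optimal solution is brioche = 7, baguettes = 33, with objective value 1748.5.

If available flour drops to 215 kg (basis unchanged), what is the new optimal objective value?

1718.5

At the optimum: butter uses 193 of 197 (slack = 4); flour uses 219 of 219 (binding); oven time uses 106 of 106 (binding).
Since butter is not tight, its dual is 0.
The binding rows give the dual system: 3·y_flour + 1·y_oven time = 23.5 and 6·y_flour + 3·y_oven time = 48.
Solving: y_flour = 7.5, y_oven time = 1.
Δz = y_flour·Δb = 7.5 × (-4) = -30, so new z* = 1748.5 − 30 = 1718.5.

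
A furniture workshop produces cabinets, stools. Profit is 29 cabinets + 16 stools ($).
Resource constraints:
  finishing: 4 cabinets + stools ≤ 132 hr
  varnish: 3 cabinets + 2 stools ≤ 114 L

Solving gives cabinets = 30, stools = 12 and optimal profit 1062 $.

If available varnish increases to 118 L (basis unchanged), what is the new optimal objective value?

1090

Check each constraint at x*: finishing 132/132 (tight); varnish 114/114 (tight).
From A_Bᵀ y = c: 4·y_finishing + 3·y_varnish = 29; 1·y_finishing + 2·y_varnish = 16.
→ y_finishing = 2 and y_varnish = 7.
Δz = y_varnish·Δb = 7 × (4) = 28, so new z* = 1062 + 28 = 1090.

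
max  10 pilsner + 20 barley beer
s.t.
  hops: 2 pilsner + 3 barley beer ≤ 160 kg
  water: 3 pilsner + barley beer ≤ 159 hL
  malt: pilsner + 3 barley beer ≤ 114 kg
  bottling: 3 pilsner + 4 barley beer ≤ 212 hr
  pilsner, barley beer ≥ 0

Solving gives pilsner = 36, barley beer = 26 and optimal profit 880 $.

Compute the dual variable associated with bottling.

2

Check each constraint at x*: hops 150/160 (slack 10); water 134/159 (slack 25); malt 114/114 (tight); bottling 212/212 (tight).
By complementary slackness, y = 0 for the non-binding constraints.
Dual feasibility on the basic columns requires 1·y_malt + 3·y_bottling = 10, 3·y_malt + 4·y_bottling = 20.
Solving: y_malt = 4, y_bottling = 2.
Shadow price of bottling = 2.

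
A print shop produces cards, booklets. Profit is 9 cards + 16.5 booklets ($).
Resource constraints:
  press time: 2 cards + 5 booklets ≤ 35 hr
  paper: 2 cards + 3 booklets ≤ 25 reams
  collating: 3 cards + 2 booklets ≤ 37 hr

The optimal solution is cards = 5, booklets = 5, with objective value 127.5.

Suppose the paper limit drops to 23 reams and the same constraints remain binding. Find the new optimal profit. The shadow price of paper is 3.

Δb = -2, so new z* = 127.5 + (3)·(-2) = 127.5 − 6 = 121.5.

121.5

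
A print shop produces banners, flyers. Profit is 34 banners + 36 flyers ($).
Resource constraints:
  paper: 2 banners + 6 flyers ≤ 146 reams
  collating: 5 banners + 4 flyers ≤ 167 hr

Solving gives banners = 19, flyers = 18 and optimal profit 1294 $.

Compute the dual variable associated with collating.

Both paper and collating are binding at x*.
Dual feasibility on the basic columns requires 2·y_paper + 5·y_collating = 34, 6·y_paper + 4·y_collating = 36.
→ y_paper = 2 and y_collating = 6.
Shadow price of collating = 6.

6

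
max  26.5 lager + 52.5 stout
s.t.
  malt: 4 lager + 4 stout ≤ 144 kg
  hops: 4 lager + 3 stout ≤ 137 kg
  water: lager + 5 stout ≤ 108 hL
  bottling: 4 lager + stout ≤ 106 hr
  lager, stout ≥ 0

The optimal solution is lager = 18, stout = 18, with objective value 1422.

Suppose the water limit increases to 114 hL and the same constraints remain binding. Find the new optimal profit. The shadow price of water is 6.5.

Δb = 6, so new z* = 1422 + (6.5)·(6) = 1422 + 39 = 1461.

1461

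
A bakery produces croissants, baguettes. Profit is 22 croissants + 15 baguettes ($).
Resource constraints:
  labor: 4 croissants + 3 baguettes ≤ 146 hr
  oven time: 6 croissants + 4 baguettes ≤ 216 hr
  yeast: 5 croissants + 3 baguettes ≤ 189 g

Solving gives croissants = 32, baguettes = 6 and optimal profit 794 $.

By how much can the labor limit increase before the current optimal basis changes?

Binding constraints: labor, oven time. The basis is B = [[4,3],[6,4]] with det -2.
Per unit increase in labor, x* moves by d = (-2, 3).
The basis stays optimal until croissants reaches 0; allowable increase = 16 hr.

16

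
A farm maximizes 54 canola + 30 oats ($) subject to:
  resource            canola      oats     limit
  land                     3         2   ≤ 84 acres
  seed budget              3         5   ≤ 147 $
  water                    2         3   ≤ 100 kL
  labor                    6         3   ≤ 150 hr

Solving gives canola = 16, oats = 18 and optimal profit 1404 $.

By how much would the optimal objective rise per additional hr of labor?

6

Check each constraint at x*: land 84/84 (tight); seed budget 138/147 (slack 9); water 86/100 (slack 14); labor 150/150 (tight).
By complementary slackness, y = 0 for the non-binding constraints.
The binding rows give the dual system: 3·y_land + 6·y_labor = 54 and 2·y_land + 3·y_labor = 30.
Solving: y_land = 6, y_labor = 6.
Shadow price of labor = 6.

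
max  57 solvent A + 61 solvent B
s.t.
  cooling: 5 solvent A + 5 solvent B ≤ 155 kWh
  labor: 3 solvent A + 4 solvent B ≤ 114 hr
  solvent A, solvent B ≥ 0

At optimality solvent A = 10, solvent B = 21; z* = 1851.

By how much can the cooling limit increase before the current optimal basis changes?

Binding constraints: cooling, labor. The basis is B = [[5,5],[3,4]] with det 5.
Per unit increase in cooling, x* moves by d = (0.8, -0.6).
The basis stays optimal until solvent B reaches 0; allowable increase = 35 kWh.

35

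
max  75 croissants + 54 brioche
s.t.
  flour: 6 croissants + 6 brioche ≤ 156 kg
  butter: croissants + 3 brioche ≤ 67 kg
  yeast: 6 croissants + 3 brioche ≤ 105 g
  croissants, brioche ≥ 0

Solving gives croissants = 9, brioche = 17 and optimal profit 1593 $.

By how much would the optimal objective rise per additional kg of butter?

0

Binding: flour and yeast. Non-binding: butter (7 unused).
Slack constraints have shadow price 0 (complementary slackness).
The binding rows give the dual system: 6·y_flour + 6·y_yeast = 75 and 6·y_flour + 3·y_yeast = 54.
This yields shadow prices y_flour = 5.5, y_yeast = 7.
Shadow price of butter = 0.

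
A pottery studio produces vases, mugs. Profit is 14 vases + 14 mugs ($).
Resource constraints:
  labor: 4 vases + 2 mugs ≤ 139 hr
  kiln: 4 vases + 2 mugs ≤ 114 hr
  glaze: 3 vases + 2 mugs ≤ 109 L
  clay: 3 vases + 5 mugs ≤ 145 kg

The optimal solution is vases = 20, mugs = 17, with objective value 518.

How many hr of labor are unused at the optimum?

labor used = 4·20 + 2·17 = 114; slack = 139 − 114 = 25.

25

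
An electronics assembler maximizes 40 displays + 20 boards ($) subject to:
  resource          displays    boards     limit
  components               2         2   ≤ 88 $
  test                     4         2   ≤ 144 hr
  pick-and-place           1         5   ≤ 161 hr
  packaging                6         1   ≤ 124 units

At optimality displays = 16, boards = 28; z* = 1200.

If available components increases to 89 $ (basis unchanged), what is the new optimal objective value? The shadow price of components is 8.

1208

Δb = 1, so new z* = 1200 + (8)·(1) = 1200 + 8 = 1208.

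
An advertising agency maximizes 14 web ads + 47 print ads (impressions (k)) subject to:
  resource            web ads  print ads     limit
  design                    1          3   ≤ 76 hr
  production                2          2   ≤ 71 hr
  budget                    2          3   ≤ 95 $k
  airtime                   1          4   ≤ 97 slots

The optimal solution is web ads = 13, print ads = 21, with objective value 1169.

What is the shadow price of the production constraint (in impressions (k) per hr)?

At the optimum: design uses 76 of 76 (binding); production uses 68 of 71 (slack = 3); budget uses 89 of 95 (slack = 6); airtime uses 97 of 97 (binding).
Slack constraints have shadow price 0 (complementary slackness).
Dual feasibility on the basic columns requires 1·y_design + 1·y_airtime = 14, 3·y_design + 4·y_airtime = 47.
This yields shadow prices y_design = 9, y_airtime = 5.
Shadow price of production = 0.

0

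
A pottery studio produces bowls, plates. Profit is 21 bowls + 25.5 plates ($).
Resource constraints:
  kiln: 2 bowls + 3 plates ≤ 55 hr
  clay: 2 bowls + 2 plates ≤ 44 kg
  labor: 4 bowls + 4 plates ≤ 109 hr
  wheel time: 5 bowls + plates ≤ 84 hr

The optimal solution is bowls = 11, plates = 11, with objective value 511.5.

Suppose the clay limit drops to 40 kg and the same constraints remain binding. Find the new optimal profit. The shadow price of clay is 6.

Δb = -4, so new z* = 511.5 + (6)·(-4) = 511.5 − 24 = 487.5.

487.5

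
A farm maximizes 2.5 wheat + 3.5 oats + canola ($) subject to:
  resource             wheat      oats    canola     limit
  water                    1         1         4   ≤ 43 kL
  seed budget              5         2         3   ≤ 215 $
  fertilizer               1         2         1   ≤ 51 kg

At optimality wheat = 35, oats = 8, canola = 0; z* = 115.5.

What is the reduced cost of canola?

-6

Binding: water and fertilizer. Non-binding: seed budget (24 unused).
By complementary slackness, y = 0 for the non-binding constraint.
From A_Bᵀ y = c: 1·y_water + 1·y_fertilizer = 2.5; 1·y_water + 2·y_fertilizer = 3.5.
→ y_water = 1.5 and y_fertilizer = 1.
Reduced cost of canola: c₃ − yᵀa₃ = 1 − (1.5·4 + 1·1) = 1 − 7 = -6.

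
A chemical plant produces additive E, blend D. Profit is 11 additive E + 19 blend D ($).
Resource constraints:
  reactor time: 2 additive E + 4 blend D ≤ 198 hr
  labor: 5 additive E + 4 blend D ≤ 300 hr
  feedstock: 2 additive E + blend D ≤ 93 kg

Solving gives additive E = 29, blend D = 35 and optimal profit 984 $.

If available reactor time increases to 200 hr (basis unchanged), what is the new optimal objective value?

Check each constraint at x*: reactor time 198/198 (tight); labor 285/300 (slack 15); feedstock 93/93 (tight).
Slack constraints have shadow price 0 (complementary slackness).
Dual feasibility on the basic columns requires 2·y_reactor time + 2·y_feedstock = 11, 4·y_reactor time + 1·y_feedstock = 19.
Solving: y_reactor time = 4.5, y_feedstock = 1.
Δz = y_reactor time·Δb = 4.5 × (2) = 9, so new z* = 984 + 9 = 993.

993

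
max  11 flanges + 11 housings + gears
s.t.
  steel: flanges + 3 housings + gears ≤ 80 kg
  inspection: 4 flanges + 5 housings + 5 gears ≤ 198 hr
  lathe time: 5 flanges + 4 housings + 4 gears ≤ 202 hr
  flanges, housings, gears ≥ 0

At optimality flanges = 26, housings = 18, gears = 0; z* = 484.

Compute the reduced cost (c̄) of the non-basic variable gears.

Check each constraint at x*: steel 80/80 (tight); inspection 194/198 (slack 4); lathe time 202/202 (tight).
By complementary slackness, y = 0 for the non-binding constraint.
Dual feasibility on the basic columns requires 1·y_steel + 5·y_lathe time = 11, 3·y_steel + 4·y_lathe time = 11.
→ y_steel = 1 and y_lathe time = 2.
Reduced cost of gears: c₃ − yᵀa₃ = 1 − (1·1 + 2·4) = 1 − 9 = -8.

-8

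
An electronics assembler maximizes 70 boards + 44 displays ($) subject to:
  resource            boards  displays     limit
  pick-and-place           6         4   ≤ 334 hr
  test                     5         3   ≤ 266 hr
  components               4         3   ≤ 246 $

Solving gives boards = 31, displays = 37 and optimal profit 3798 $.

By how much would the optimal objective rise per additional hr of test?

Check each constraint at x*: pick-and-place 334/334 (tight); test 266/266 (tight); components 235/246 (slack 11).
By complementary slackness, y = 0 for the non-binding constraint.
Dual feasibility on the basic columns requires 6·y_pick-and-place + 5·y_test = 70, 4·y_pick-and-place + 3·y_test = 44.
→ y_pick-and-place = 5 and y_test = 8.
Shadow price of test = 8.

8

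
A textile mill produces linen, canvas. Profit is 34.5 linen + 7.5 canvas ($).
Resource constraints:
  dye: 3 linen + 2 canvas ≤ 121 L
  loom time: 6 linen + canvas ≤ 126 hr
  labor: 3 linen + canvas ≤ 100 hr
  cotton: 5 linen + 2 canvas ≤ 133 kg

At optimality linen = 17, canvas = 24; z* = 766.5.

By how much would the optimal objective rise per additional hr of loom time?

Binding: loom time and cotton. Non-binding: dye (22 unused), labor (25 unused).
Since dye, labor are not tight, their duals are 0.
Dual feasibility on the basic columns requires 6·y_loom time + 5·y_cotton = 34.5, 1·y_loom time + 2·y_cotton = 7.5.
Solving: y_loom time = 4.5, y_cotton = 1.5.
Shadow price of loom time = 4.5.

4.5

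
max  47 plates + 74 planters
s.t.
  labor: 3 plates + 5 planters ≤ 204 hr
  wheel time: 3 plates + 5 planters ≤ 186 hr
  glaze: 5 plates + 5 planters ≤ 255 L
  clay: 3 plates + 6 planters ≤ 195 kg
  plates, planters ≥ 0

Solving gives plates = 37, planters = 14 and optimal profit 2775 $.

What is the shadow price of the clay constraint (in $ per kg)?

At the optimum: labor uses 181 of 204 (slack = 23); wheel time uses 181 of 186 (slack = 5); glaze uses 255 of 255 (binding); clay uses 195 of 195 (binding).
Slack constraints have shadow price 0 (complementary slackness).
The binding rows give the dual system: 5·y_glaze + 3·y_clay = 47 and 5·y_glaze + 6·y_clay = 74.
→ y_glaze = 4 and y_clay = 9.
Shadow price of clay = 9.

9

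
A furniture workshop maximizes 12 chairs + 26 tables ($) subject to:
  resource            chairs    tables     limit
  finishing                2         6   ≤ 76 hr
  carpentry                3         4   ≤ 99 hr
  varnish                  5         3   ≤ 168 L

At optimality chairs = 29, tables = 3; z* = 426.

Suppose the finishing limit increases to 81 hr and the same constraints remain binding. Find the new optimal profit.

Binding: finishing and carpentry. Non-binding: varnish (14 unused).
Slack constraints have shadow price 0 (complementary slackness).
The binding rows give the dual system: 2·y_finishing + 3·y_carpentry = 12 and 6·y_finishing + 4·y_carpentry = 26.
→ y_finishing = 3 and y_carpentry = 2.
Δz = y_finishing·Δb = 3 × (5) = 15, so new z* = 426 + 15 = 441.

441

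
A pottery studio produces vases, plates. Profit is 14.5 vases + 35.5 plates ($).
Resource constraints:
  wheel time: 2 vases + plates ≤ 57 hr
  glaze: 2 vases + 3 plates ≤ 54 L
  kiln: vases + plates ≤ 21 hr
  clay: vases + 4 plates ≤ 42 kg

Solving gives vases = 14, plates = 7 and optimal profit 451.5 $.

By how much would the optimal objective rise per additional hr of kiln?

7.5

At the optimum: wheel time uses 35 of 57 (slack = 22); glaze uses 49 of 54 (slack = 5); kiln uses 21 of 21 (binding); clay uses 42 of 42 (binding).
Since wheel time, glaze are not tight, their duals are 0.
The binding rows give the dual system: 1·y_kiln + 1·y_clay = 14.5 and 1·y_kiln + 4·y_clay = 35.5.
→ y_kiln = 7.5 and y_clay = 7.
Shadow price of kiln = 7.5.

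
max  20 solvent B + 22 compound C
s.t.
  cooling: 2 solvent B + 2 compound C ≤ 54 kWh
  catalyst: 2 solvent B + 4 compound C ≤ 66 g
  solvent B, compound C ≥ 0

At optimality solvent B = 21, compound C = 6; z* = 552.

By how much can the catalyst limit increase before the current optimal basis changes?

Binding constraints: cooling, catalyst. The basis is B = [[2,2],[2,4]] with det 4.
Per unit increase in catalyst, x* moves by d = (-0.5, 0.5).
The basis stays optimal until solvent B reaches 0; allowable increase = 42 g.

42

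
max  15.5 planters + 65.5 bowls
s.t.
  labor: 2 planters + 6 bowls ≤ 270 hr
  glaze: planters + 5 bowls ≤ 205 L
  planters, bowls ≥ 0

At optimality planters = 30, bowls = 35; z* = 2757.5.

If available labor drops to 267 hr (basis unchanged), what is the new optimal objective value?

2748.5

Both labor and glaze are binding at x*.
Dual feasibility on the basic columns requires 2·y_labor + 1·y_glaze = 15.5, 6·y_labor + 5·y_glaze = 65.5.
Solving: y_labor = 3, y_glaze = 9.5.
Δz = y_labor·Δb = 3 × (-3) = -9, so new z* = 2757.5 − 9 = 2748.5.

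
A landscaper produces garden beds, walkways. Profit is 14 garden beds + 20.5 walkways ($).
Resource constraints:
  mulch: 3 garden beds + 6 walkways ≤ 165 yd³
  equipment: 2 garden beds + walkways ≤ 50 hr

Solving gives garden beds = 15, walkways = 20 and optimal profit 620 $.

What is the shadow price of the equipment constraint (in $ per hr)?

Both mulch and equipment are binding at x*.
Dual feasibility on the basic columns requires 3·y_mulch + 2·y_equipment = 14, 6·y_mulch + 1·y_equipment = 20.5.
→ y_mulch = 3 and y_equipment = 2.5.
Shadow price of equipment = 2.5.

2.5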